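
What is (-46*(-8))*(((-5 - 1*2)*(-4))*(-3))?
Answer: -30912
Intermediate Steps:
(-46*(-8))*(((-5 - 1*2)*(-4))*(-3)) = 368*(((-5 - 2)*(-4))*(-3)) = 368*(-7*(-4)*(-3)) = 368*(28*(-3)) = 368*(-84) = -30912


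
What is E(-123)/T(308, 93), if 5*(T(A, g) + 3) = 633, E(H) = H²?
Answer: 25215/206 ≈ 122.40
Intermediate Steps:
T(A, g) = 618/5 (T(A, g) = -3 + (⅕)*633 = -3 + 633/5 = 618/5)
E(-123)/T(308, 93) = (-123)²/(618/5) = 15129*(5/618) = 25215/206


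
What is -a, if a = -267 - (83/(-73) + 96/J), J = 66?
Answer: 214656/803 ≈ 267.32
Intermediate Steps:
a = -214656/803 (a = -267 - (83/(-73) + 96/66) = -267 - (83*(-1/73) + 96*(1/66)) = -267 - (-83/73 + 16/11) = -267 - 1*255/803 = -267 - 255/803 = -214656/803 ≈ -267.32)
-a = -1*(-214656/803) = 214656/803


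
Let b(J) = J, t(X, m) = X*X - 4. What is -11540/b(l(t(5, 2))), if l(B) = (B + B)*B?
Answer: -5770/441 ≈ -13.084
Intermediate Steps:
t(X, m) = -4 + X² (t(X, m) = X² - 4 = -4 + X²)
l(B) = 2*B² (l(B) = (2*B)*B = 2*B²)
-11540/b(l(t(5, 2))) = -11540*1/(2*(-4 + 5²)²) = -11540*1/(2*(-4 + 25)²) = -11540/(2*21²) = -11540/(2*441) = -11540/882 = -11540*1/882 = -5770/441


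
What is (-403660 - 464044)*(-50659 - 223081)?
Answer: 237525292960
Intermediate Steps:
(-403660 - 464044)*(-50659 - 223081) = -867704*(-273740) = 237525292960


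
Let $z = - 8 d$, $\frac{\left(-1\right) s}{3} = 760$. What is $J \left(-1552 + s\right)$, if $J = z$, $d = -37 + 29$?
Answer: $-245248$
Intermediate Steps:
$d = -8$
$s = -2280$ ($s = \left(-3\right) 760 = -2280$)
$z = 64$ ($z = \left(-8\right) \left(-8\right) = 64$)
$J = 64$
$J \left(-1552 + s\right) = 64 \left(-1552 - 2280\right) = 64 \left(-3832\right) = -245248$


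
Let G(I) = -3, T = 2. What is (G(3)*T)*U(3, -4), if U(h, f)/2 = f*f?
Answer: -192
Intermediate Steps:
U(h, f) = 2*f² (U(h, f) = 2*(f*f) = 2*f²)
(G(3)*T)*U(3, -4) = (-3*2)*(2*(-4)²) = -12*16 = -6*32 = -192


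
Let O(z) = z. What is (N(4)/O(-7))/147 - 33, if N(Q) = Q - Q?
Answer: -33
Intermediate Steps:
N(Q) = 0
(N(4)/O(-7))/147 - 33 = (0/(-7))/147 - 33 = (0*(-1/7))/147 - 33 = (1/147)*0 - 33 = 0 - 33 = -33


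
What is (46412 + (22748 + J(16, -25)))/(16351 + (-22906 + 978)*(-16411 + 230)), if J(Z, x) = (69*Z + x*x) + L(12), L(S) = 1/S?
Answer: 850669/4257999828 ≈ 0.00019978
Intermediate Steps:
J(Z, x) = 1/12 + x² + 69*Z (J(Z, x) = (69*Z + x*x) + 1/12 = (69*Z + x²) + 1/12 = (x² + 69*Z) + 1/12 = 1/12 + x² + 69*Z)
(46412 + (22748 + J(16, -25)))/(16351 + (-22906 + 978)*(-16411 + 230)) = (46412 + (22748 + (1/12 + (-25)² + 69*16)))/(16351 + (-22906 + 978)*(-16411 + 230)) = (46412 + (22748 + (1/12 + 625 + 1104)))/(16351 - 21928*(-16181)) = (46412 + (22748 + 20749/12))/(16351 + 354816968) = (46412 + 293725/12)/354833319 = (850669/12)*(1/354833319) = 850669/4257999828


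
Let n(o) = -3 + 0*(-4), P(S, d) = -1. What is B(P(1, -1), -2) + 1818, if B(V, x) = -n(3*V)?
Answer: 1821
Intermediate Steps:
n(o) = -3 (n(o) = -3 + 0 = -3)
B(V, x) = 3 (B(V, x) = -1*(-3) = 3)
B(P(1, -1), -2) + 1818 = 3 + 1818 = 1821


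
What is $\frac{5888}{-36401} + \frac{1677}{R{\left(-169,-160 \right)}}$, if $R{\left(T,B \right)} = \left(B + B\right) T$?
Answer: $- \frac{19798351}{151428160} \approx -0.13074$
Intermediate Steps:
$R{\left(T,B \right)} = 2 B T$
$\frac{5888}{-36401} + \frac{1677}{R{\left(-169,-160 \right)}} = \frac{5888}{-36401} + \frac{1677}{2 \left(-160\right) \left(-169\right)} = 5888 \left(- \frac{1}{36401}\right) + \frac{1677}{54080} = - \frac{5888}{36401} + 1677 \cdot \frac{1}{54080} = - \frac{5888}{36401} + \frac{129}{4160} = - \frac{19798351}{151428160}$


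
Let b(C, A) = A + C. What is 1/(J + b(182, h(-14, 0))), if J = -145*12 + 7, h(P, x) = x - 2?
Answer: -1/1553 ≈ -0.00064391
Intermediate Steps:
h(P, x) = -2 + x
J = -1733 (J = -1740 + 7 = -1733)
1/(J + b(182, h(-14, 0))) = 1/(-1733 + ((-2 + 0) + 182)) = 1/(-1733 + (-2 + 182)) = 1/(-1733 + 180) = 1/(-1553) = -1/1553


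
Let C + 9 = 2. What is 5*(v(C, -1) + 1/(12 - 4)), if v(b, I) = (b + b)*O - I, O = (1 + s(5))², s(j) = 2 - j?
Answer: -2195/8 ≈ -274.38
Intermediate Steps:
C = -7 (C = -9 + 2 = -7)
O = 4 (O = (1 + (2 - 1*5))² = (1 + (2 - 5))² = (1 - 3)² = (-2)² = 4)
v(b, I) = -I + 8*b (v(b, I) = (b + b)*4 - I = (2*b)*4 - I = 8*b - I = -I + 8*b)
5*(v(C, -1) + 1/(12 - 4)) = 5*((-1*(-1) + 8*(-7)) + 1/(12 - 4)) = 5*((1 - 56) + 1/8) = 5*(-55 + ⅛) = 5*(-439/8) = -2195/8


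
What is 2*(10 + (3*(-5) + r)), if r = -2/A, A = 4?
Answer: -11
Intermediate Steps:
r = -1/2 (r = -2/4 = -2*1/4 = -1/2 ≈ -0.50000)
2*(10 + (3*(-5) + r)) = 2*(10 + (3*(-5) - 1/2)) = 2*(10 + (-15 - 1/2)) = 2*(10 - 31/2) = 2*(-11/2) = -11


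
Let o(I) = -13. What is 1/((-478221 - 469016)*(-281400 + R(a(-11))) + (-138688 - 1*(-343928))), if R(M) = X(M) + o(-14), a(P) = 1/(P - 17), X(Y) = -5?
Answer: 1/266569747306 ≈ 3.7514e-12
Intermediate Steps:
a(P) = 1/(-17 + P)
R(M) = -18 (R(M) = -5 - 13 = -18)
1/((-478221 - 469016)*(-281400 + R(a(-11))) + (-138688 - 1*(-343928))) = 1/((-478221 - 469016)*(-281400 - 18) + (-138688 - 1*(-343928))) = 1/(-947237*(-281418) + (-138688 + 343928)) = 1/(266569542066 + 205240) = 1/266569747306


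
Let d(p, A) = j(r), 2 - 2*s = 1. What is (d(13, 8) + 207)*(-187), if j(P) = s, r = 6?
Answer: -77605/2 ≈ -38803.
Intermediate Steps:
s = ½ (s = 1 - ½*1 = 1 - ½ = ½ ≈ 0.50000)
j(P) = ½
d(p, A) = ½
(d(13, 8) + 207)*(-187) = (½ + 207)*(-187) = (415/2)*(-187) = -77605/2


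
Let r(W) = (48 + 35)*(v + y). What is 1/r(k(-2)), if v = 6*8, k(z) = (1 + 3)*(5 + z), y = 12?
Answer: 1/4980 ≈ 0.00020080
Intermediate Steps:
k(z) = 20 + 4*z (k(z) = 4*(5 + z) = 20 + 4*z)
v = 48
r(W) = 4980 (r(W) = (48 + 35)*(48 + 12) = 83*60 = 4980)
1/r(k(-2)) = 1/4980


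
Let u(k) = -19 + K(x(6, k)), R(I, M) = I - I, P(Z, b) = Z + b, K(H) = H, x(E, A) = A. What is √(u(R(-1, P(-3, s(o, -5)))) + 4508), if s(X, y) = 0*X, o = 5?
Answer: 67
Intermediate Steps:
s(X, y) = 0
R(I, M) = 0
u(k) = -19 + k
√(u(R(-1, P(-3, s(o, -5)))) + 4508) = √((-19 + 0) + 4508) = √(-19 + 4508) = √4489 = 67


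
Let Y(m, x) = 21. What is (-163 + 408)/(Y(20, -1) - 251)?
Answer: -49/46 ≈ -1.0652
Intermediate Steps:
(-163 + 408)/(Y(20, -1) - 251) = (-163 + 408)/(21 - 251) = 245/(-230) = 245*(-1/230) = -49/46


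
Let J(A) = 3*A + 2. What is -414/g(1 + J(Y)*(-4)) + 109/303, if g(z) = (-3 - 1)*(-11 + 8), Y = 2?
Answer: -20689/606 ≈ -34.140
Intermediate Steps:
J(A) = 2 + 3*A
g(z) = 12 (g(z) = -4*(-3) = 12)
-414/g(1 + J(Y)*(-4)) + 109/303 = -414/12 + 109/303 = -414*1/12 + 109*(1/303) = -69/2 + 109/303 = -20689/606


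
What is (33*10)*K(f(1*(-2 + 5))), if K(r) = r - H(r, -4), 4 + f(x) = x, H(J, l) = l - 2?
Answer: 1650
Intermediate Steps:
H(J, l) = -2 + l
f(x) = -4 + x
K(r) = 6 + r (K(r) = r - (-2 - 4) = r - 1*(-6) = r + 6 = 6 + r)
(33*10)*K(f(1*(-2 + 5))) = (33*10)*(6 + (-4 + 1*(-2 + 5))) = 330*(6 + (-4 + 1*3)) = 330*(6 + (-4 + 3)) = 330*(6 - 1) = 330*5 = 1650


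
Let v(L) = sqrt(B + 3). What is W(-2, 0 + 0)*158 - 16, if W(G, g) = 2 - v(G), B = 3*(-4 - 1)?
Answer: 300 - 316*I*sqrt(3) ≈ 300.0 - 547.33*I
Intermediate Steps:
B = -15 (B = 3*(-5) = -15)
v(L) = 2*I*sqrt(3) (v(L) = sqrt(-15 + 3) = sqrt(-12) = 2*I*sqrt(3))
W(G, g) = 2 - 2*I*sqrt(3)
W(-2, 0 + 0)*158 - 16 = (2 - 2*I*sqrt(3))*158 - 16 = (316 - 316*I*sqrt(3)) - 16 = 300 - 316*I*sqrt(3)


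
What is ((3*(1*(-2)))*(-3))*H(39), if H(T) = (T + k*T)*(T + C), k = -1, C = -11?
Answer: 0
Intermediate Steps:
H(T) = 0 (H(T) = (T - T)*(T - 11) = 0*(-11 + T) = 0)
((3*(1*(-2)))*(-3))*H(39) = ((3*(1*(-2)))*(-3))*0 = ((3*(-2))*(-3))*0 = -6*(-3)*0 = 18*0 = 0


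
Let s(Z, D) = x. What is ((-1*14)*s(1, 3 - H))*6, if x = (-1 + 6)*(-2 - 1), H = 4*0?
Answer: 1260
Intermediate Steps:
H = 0
x = -15 (x = 5*(-3) = -15)
s(Z, D) = -15
((-1*14)*s(1, 3 - H))*6 = (-1*14*(-15))*6 = -14*(-15)*6 = 210*6 = 1260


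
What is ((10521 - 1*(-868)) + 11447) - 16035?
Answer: 6801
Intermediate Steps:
((10521 - 1*(-868)) + 11447) - 16035 = ((10521 + 868) + 11447) - 16035 = (11389 + 11447) - 16035 = 22836 - 16035 = 6801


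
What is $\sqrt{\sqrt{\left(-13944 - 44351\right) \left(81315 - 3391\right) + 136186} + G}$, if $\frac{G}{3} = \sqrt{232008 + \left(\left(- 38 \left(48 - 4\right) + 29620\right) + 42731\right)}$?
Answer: $\sqrt{3 \sqrt{302687} + i \sqrt{4542443394}} \approx 185.83 + 181.34 i$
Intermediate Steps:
$G = 3 \sqrt{302687}$ ($G = 3 \sqrt{232008 + \left(\left(- 38 \left(48 - 4\right) + 29620\right) + 42731\right)} = 3 \sqrt{232008 + \left(\left(\left(-38\right) 44 + 29620\right) + 42731\right)} = 3 \sqrt{232008 + \left(\left(-1672 + 29620\right) + 42731\right)} = 3 \sqrt{232008 + \left(27948 + 42731\right)} = 3 \sqrt{232008 + 70679} = 3 \sqrt{302687} \approx 1650.5$)
$\sqrt{\sqrt{\left(-13944 - 44351\right) \left(81315 - 3391\right) + 136186} + G} = \sqrt{\sqrt{\left(-13944 - 44351\right) \left(81315 - 3391\right) + 136186} + 3 \sqrt{302687}} = \sqrt{\sqrt{\left(-58295\right) 77924 + 136186} + 3 \sqrt{302687}} = \sqrt{\sqrt{-4542579580 + 136186} + 3 \sqrt{302687}} = \sqrt{\sqrt{-4542443394} + 3 \sqrt{302687}} = \sqrt{i \sqrt{4542443394} + 3 \sqrt{302687}} = \sqrt{3 \sqrt{302687} + i \sqrt{4542443394}}$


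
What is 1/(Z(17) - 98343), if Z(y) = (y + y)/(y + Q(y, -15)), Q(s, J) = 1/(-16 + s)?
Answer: -9/885070 ≈ -1.0169e-5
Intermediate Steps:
Z(y) = 2*y/(y + 1/(-16 + y)) (Z(y) = (y + y)/(y + 1/(-16 + y)) = (2*y)/(y + 1/(-16 + y)) = 2*y/(y + 1/(-16 + y)))
1/(Z(17) - 98343) = 1/(2*17*(-16 + 17)/(1 + 17*(-16 + 17)) - 98343) = 1/(2*17*1/(1 + 17*1) - 98343) = 1/(2*17*1/(1 + 17) - 98343) = 1/(2*17*1/18 - 98343) = 1/(2*17*(1/18)*1 - 98343) = 1/(17/9 - 98343) = 1/(-885070/9) = -9/885070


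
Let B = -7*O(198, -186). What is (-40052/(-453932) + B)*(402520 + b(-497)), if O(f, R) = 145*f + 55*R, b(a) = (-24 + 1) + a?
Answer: -5901420648534000/113483 ≈ -5.2003e+10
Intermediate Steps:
b(a) = -23 + a
O(f, R) = 55*R + 145*f
B = -129360 (B = -7*(55*(-186) + 145*198) = -7*(-10230 + 28710) = -7*18480 = -129360)
(-40052/(-453932) + B)*(402520 + b(-497)) = (-40052/(-453932) - 129360)*(402520 + (-23 - 497)) = (-40052*(-1/453932) - 129360)*(402520 - 520) = (10013/113483 - 129360)*402000 = -14680150867/113483*402000 = -5901420648534000/113483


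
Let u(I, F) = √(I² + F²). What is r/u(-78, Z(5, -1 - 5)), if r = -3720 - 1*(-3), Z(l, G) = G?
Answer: -1239*√170/340 ≈ -47.513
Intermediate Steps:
u(I, F) = √(F² + I²)
r = -3717 (r = -3720 + 3 = -3717)
r/u(-78, Z(5, -1 - 5)) = -3717/√((-1 - 5)² + (-78)²) = -3717/√((-6)² + 6084) = -3717/√(36 + 6084) = -3717*√170/1020 = -1239*√170/340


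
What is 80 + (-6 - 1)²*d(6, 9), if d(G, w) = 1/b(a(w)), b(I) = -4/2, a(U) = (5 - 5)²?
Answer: 111/2 ≈ 55.500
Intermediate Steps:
a(U) = 0 (a(U) = 0² = 0)
b(I) = -2 (b(I) = -4*½ = -2)
d(G, w) = -½ (d(G, w) = 1/(-2) = -½)
80 + (-6 - 1)²*d(6, 9) = 80 + (-6 - 1)²*(-½) = 80 + (-7)²*(-½) = 80 + 49*(-½) = 80 - 49/2 = 111/2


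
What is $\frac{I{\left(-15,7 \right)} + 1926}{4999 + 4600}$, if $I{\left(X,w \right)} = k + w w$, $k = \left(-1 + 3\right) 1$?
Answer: $\frac{1977}{9599} \approx 0.20596$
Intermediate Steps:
$k = 2$ ($k = 2 \cdot 1 = 2$)
$I{\left(X,w \right)} = 2 + w^{2}$ ($I{\left(X,w \right)} = 2 + w w = 2 + w^{2}$)
$\frac{I{\left(-15,7 \right)} + 1926}{4999 + 4600} = \frac{\left(2 + 7^{2}\right) + 1926}{4999 + 4600} = \frac{\left(2 + 49\right) + 1926}{9599} = \left(51 + 1926\right) \frac{1}{9599} = 1977 \cdot \frac{1}{9599} = \frac{1977}{9599}$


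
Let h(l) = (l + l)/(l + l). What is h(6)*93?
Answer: 93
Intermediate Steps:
h(l) = 1 (h(l) = (2*l)/((2*l)) = (2*l)*(1/(2*l)) = 1)
h(6)*93 = 1*93 = 93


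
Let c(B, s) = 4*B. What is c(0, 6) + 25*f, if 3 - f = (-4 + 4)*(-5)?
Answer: 75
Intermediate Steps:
f = 3 (f = 3 - (-4 + 4)*(-5) = 3 - 0*(-5) = 3 - 1*0 = 3 + 0 = 3)
c(0, 6) + 25*f = 4*0 + 25*3 = 0 + 75 = 75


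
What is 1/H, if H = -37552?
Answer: -1/37552 ≈ -2.6630e-5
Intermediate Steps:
1/H = 1/(-37552) = -1/37552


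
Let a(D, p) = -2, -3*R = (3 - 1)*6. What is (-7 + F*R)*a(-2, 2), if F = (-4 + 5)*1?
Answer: 22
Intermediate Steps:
R = -4 (R = -(3 - 1)*6/3 = -2*6/3 = -1/3*12 = -4)
F = 1 (F = 1*1 = 1)
(-7 + F*R)*a(-2, 2) = (-7 + 1*(-4))*(-2) = (-7 - 4)*(-2) = -11*(-2) = 22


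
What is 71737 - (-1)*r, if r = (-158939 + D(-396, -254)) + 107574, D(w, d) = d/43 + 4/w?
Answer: 86698415/4257 ≈ 20366.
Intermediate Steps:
D(w, d) = 4/w + d/43 (D(w, d) = d*(1/43) + 4/w = d/43 + 4/w = 4/w + d/43)
r = -218685994/4257 (r = (-158939 + (4/(-396) + (1/43)*(-254))) + 107574 = (-158939 + (4*(-1/396) - 254/43)) + 107574 = (-158939 + (-1/99 - 254/43)) + 107574 = (-158939 - 25189/4257) + 107574 = -676628512/4257 + 107574 = -218685994/4257 ≈ -51371.)
71737 - (-1)*r = 71737 - (-1)*(-218685994)/4257 = 71737 - 1*218685994/4257 = 71737 - 218685994/4257 = 86698415/4257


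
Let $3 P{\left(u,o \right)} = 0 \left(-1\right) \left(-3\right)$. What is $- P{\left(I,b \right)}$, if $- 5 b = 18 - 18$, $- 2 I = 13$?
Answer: $0$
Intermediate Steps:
$I = - \frac{13}{2}$ ($I = \left(- \frac{1}{2}\right) 13 = - \frac{13}{2} \approx -6.5$)
$b = 0$ ($b = - \frac{18 - 18}{5} = \left(- \frac{1}{5}\right) 0 = 0$)
$P{\left(u,o \right)} = 0$ ($P{\left(u,o \right)} = \frac{0 \left(-1\right) \left(-3\right)}{3} = \frac{0 \left(-3\right)}{3} = \frac{1}{3} \cdot 0 = 0$)
$- P{\left(I,b \right)} = \left(-1\right) 0 = 0$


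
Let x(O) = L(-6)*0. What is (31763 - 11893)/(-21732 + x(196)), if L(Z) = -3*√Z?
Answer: -9935/10866 ≈ -0.91432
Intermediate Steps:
x(O) = 0 (x(O) = -3*I*√6*0 = 0)
(31763 - 11893)/(-21732 + x(196)) = (31763 - 11893)/(-21732 + 0) = 19870/(-21732) = 19870*(-1/21732) = -9935/10866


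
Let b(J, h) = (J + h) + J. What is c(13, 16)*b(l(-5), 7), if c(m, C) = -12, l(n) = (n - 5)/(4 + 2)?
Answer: -44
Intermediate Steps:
l(n) = -5/6 + n/6 (l(n) = (-5 + n)/6 = (-5 + n)*(1/6) = -5/6 + n/6)
b(J, h) = h + 2*J
c(13, 16)*b(l(-5), 7) = -12*(7 + 2*(-5/6 + (1/6)*(-5))) = -12*(7 + 2*(-5/6 - 5/6)) = -12*(7 + 2*(-5/3)) = -12*(7 - 10/3) = -12*11/3 = -44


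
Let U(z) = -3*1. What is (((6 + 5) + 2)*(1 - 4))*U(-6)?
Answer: 117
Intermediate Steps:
U(z) = -3
(((6 + 5) + 2)*(1 - 4))*U(-6) = (((6 + 5) + 2)*(1 - 4))*(-3) = ((11 + 2)*(-3))*(-3) = (13*(-3))*(-3) = -39*(-3) = 117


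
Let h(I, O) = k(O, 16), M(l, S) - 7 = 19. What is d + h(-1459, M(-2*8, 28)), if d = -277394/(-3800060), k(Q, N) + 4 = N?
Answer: 22939057/1900030 ≈ 12.073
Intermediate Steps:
k(Q, N) = -4 + N
M(l, S) = 26 (M(l, S) = 7 + 19 = 26)
h(I, O) = 12 (h(I, O) = -4 + 16 = 12)
d = 138697/1900030 (d = -277394*(-1/3800060) = 138697/1900030 ≈ 0.072997)
d + h(-1459, M(-2*8, 28)) = 138697/1900030 + 12 = 22939057/1900030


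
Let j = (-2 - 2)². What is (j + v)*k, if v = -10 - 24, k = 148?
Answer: -2664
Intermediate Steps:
v = -34
j = 16 (j = (-4)² = 16)
(j + v)*k = (16 - 34)*148 = -18*148 = -2664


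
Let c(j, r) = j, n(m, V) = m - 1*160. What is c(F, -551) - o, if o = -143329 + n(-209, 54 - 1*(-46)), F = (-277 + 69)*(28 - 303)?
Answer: 200898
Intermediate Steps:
F = 57200 (F = -208*(-275) = 57200)
n(m, V) = -160 + m (n(m, V) = m - 160 = -160 + m)
o = -143698 (o = -143329 + (-160 - 209) = -143329 - 369 = -143698)
c(F, -551) - o = 57200 - 1*(-143698) = 57200 + 143698 = 200898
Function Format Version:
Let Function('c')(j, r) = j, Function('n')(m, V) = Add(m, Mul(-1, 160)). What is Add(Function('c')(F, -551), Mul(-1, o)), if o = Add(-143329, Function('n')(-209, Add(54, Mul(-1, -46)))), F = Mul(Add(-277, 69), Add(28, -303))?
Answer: 200898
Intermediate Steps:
F = 57200 (F = Mul(-208, -275) = 57200)
Function('n')(m, V) = Add(-160, m) (Function('n')(m, V) = Add(m, -160) = Add(-160, m))
o = -143698 (o = Add(-143329, Add(-160, -209)) = Add(-143329, -369) = -143698)
Add(Function('c')(F, -551), Mul(-1, o)) = Add(57200, Mul(-1, -143698)) = Add(57200, 143698) = 200898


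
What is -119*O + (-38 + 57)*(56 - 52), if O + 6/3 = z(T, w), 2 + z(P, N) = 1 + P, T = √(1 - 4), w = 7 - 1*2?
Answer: 433 - 119*I*√3 ≈ 433.0 - 206.11*I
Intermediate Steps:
w = 5 (w = 7 - 2 = 5)
T = I*√3 (T = √(-3) = I*√3 ≈ 1.732*I)
z(P, N) = -1 + P (z(P, N) = -2 + (1 + P) = -1 + P)
O = -3 + I*√3 (O = -2 + (-1 + I*√3) = -3 + I*√3 ≈ -3.0 + 1.732*I)
-119*O + (-38 + 57)*(56 - 52) = -119*(-3 + I*√3) + (-38 + 57)*(56 - 52) = (357 - 119*I*√3) + 19*4 = (357 - 119*I*√3) + 76 = 433 - 119*I*√3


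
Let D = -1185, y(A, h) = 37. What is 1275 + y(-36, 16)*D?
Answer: -42570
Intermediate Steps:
1275 + y(-36, 16)*D = 1275 + 37*(-1185) = 1275 - 43845 = -42570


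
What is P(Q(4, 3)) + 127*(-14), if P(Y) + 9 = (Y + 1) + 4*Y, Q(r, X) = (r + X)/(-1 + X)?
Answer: -3537/2 ≈ -1768.5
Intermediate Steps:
Q(r, X) = (X + r)/(-1 + X)
P(Y) = -8 + 5*Y (P(Y) = -9 + ((Y + 1) + 4*Y) = -9 + ((1 + Y) + 4*Y) = -9 + (1 + 5*Y) = -8 + 5*Y)
P(Q(4, 3)) + 127*(-14) = (-8 + 5*((3 + 4)/(-1 + 3))) + 127*(-14) = (-8 + 5*(7/2)) - 1778 = (-8 + 35/2) - 1778 = 19/2 - 1778 = -3537/2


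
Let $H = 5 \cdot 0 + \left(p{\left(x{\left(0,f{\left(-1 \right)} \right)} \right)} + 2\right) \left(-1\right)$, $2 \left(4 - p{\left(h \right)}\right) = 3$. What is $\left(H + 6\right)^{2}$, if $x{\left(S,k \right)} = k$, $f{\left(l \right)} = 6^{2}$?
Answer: $\frac{9}{4} \approx 2.25$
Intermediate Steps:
$f{\left(l \right)} = 36$
$p{\left(h \right)} = \frac{5}{2}$ ($p{\left(h \right)} = 4 - \frac{3}{2} = \frac{5}{2}$)
$H = - \frac{9}{2}$ ($H = 5 \cdot 0 + \left(\frac{5}{2} + 2\right) \left(-1\right) = 0 + \frac{9}{2} \left(-1\right) = 0 - \frac{9}{2} = - \frac{9}{2} \approx -4.5$)
$\left(H + 6\right)^{2} = \left(- \frac{9}{2} + 6\right)^{2} = \left(\frac{3}{2}\right)^{2} = \frac{9}{4}$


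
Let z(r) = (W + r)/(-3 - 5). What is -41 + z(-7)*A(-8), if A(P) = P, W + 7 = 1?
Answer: -54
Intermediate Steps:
W = -6 (W = -7 + 1 = -6)
z(r) = ¾ - r/8 (z(r) = (-6 + r)/(-3 - 5) = (-6 + r)/(-8) = (-6 + r)*(-⅛) = ¾ - r/8)
-41 + z(-7)*A(-8) = -41 + (¾ - ⅛*(-7))*(-8) = -41 + (¾ + 7/8)*(-8) = -41 + (13/8)*(-8) = -41 - 13 = -54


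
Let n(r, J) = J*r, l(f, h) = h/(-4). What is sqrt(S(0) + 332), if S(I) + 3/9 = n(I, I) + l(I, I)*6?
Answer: sqrt(2985)/3 ≈ 18.212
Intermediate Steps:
l(f, h) = -h/4 (l(f, h) = h*(-1/4) = -h/4)
S(I) = -1/3 + I**2 - 3*I/2 (S(I) = -1/3 + (I*I - I/4*6) = -1/3 + (I**2 - 3*I/2) = -1/3 + I**2 - 3*I/2)
sqrt(S(0) + 332) = sqrt((-1/3 + 0**2 - 3/2*0) + 332) = sqrt((-1/3 + 0 + 0) + 332) = sqrt(-1/3 + 332) = sqrt(995/3) = sqrt(2985)/3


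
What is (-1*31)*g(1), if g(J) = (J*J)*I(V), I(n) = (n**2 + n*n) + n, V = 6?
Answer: -2418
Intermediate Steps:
I(n) = n + 2*n**2 (I(n) = (n**2 + n**2) + n = 2*n**2 + n = n + 2*n**2)
g(J) = 78*J**2 (g(J) = (J*J)*(6*(1 + 2*6)) = J**2*(6*(1 + 12)) = J**2*(6*13) = J**2*78 = 78*J**2)
(-1*31)*g(1) = (-1*31)*(78*1**2) = -2418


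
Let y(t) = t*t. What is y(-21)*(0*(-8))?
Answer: 0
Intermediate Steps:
y(t) = t²
y(-21)*(0*(-8)) = (-21)²*(0*(-8)) = 441*0 = 0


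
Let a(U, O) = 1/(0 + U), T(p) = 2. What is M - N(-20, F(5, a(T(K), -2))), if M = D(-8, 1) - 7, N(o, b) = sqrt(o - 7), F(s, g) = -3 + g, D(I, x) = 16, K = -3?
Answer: 9 - 3*I*sqrt(3) ≈ 9.0 - 5.1962*I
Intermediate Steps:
a(U, O) = 1/U
N(o, b) = sqrt(-7 + o)
M = 9 (M = 16 - 7 = 9)
M - N(-20, F(5, a(T(K), -2))) = 9 - sqrt(-7 - 20) = 9 - sqrt(-27) = 9 - 3*I*sqrt(3)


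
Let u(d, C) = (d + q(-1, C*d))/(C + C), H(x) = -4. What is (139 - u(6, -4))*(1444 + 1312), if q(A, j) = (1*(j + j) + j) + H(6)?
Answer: 358969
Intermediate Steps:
q(A, j) = -4 + 3*j (q(A, j) = (1*(j + j) + j) - 4 = (1*(2*j) + j) - 4 = (2*j + j) - 4 = 3*j - 4 = -4 + 3*j)
u(d, C) = (-4 + d + 3*C*d)/(2*C) (u(d, C) = (d + (-4 + 3*(C*d)))/(C + C) = (d + (-4 + 3*C*d))/((2*C)) = (-4 + d + 3*C*d)*(1/(2*C)) = (-4 + d + 3*C*d)/(2*C))
(139 - u(6, -4))*(1444 + 1312) = (139 - (-4 + 6 + 3*(-4)*6)/(2*(-4)))*(1444 + 1312) = (139 - (-1)*(-4 + 6 - 72)/(2*4))*2756 = (139 - (-1)*(-70)/(2*4))*2756 = (139 - 1*35/4)*2756 = (139 - 35/4)*2756 = (521/4)*2756 = 358969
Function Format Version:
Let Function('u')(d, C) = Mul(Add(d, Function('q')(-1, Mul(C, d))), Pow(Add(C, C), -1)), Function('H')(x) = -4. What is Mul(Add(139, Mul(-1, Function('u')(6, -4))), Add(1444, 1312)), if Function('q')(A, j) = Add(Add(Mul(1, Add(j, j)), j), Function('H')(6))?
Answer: 358969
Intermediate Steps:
Function('q')(A, j) = Add(-4, Mul(3, j)) (Function('q')(A, j) = Add(Add(Mul(1, Add(j, j)), j), -4) = Add(Add(Mul(1, Mul(2, j)), j), -4) = Add(Add(Mul(2, j), j), -4) = Add(Mul(3, j), -4) = Add(-4, Mul(3, j)))
Function('u')(d, C) = Mul(Rational(1, 2), Pow(C, -1), Add(-4, d, Mul(3, C, d))) (Function('u')(d, C) = Mul(Add(d, Add(-4, Mul(3, Mul(C, d)))), Pow(Add(C, C), -1)) = Mul(Add(d, Add(-4, Mul(3, C, d))), Pow(Mul(2, C), -1)) = Mul(Add(-4, d, Mul(3, C, d)), Mul(Rational(1, 2), Pow(C, -1))) = Mul(Rational(1, 2), Pow(C, -1), Add(-4, d, Mul(3, C, d))))
Mul(Add(139, Mul(-1, Function('u')(6, -4))), Add(1444, 1312)) = Mul(Add(139, Mul(-1, Mul(Rational(1, 2), Pow(-4, -1), Add(-4, 6, Mul(3, -4, 6))))), Add(1444, 1312)) = Mul(Add(139, Mul(-1, Mul(Rational(1, 2), Rational(-1, 4), Add(-4, 6, -72)))), 2756) = Mul(Add(139, Mul(-1, Mul(Rational(1, 2), Rational(-1, 4), -70))), 2756) = Mul(Add(139, Mul(-1, Rational(35, 4))), 2756) = Mul(Add(139, Rational(-35, 4)), 2756) = Mul(Rational(521, 4), 2756) = 358969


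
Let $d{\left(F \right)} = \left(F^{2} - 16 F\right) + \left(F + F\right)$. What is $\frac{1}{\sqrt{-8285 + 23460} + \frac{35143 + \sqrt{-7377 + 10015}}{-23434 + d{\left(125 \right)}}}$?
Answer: $- \frac{9559}{35143 + \sqrt{2638} - 47795 \sqrt{607}} \approx 0.0083679$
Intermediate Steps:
$d{\left(F \right)} = F^{2} - 14 F$ ($d{\left(F \right)} = \left(F^{2} - 16 F\right) + 2 F = F^{2} - 14 F$)
$\frac{1}{\sqrt{-8285 + 23460} + \frac{35143 + \sqrt{-7377 + 10015}}{-23434 + d{\left(125 \right)}}} = \frac{1}{\sqrt{-8285 + 23460} + \frac{35143 + \sqrt{-7377 + 10015}}{-23434 + 125 \left(-14 + 125\right)}} = \frac{1}{\sqrt{15175} + \frac{35143 + \sqrt{2638}}{-23434 + 125 \cdot 111}} = \frac{1}{5 \sqrt{607} + \frac{35143 + \sqrt{2638}}{-23434 + 13875}} = \frac{1}{5 \sqrt{607} + \frac{35143 + \sqrt{2638}}{-9559}} = \frac{1}{5 \sqrt{607} + \left(35143 + \sqrt{2638}\right) \left(- \frac{1}{9559}\right)} = \frac{1}{5 \sqrt{607} - \left(\frac{35143}{9559} + \frac{\sqrt{2638}}{9559}\right)} = \frac{1}{- \frac{35143}{9559} + 5 \sqrt{607} - \frac{\sqrt{2638}}{9559}}$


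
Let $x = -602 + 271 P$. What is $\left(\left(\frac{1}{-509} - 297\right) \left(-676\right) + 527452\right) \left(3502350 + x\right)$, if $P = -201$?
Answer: $\frac{1277790761997684}{509} \approx 2.5104 \cdot 10^{12}$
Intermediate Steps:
$x = -55073$ ($x = -602 + 271 \left(-201\right) = -602 - 54471 = -55073$)
$\left(\left(\frac{1}{-509} - 297\right) \left(-676\right) + 527452\right) \left(3502350 + x\right) = \left(\left(\frac{1}{-509} - 297\right) \left(-676\right) + 527452\right) \left(3502350 - 55073\right) = \left(\left(- \frac{1}{509} - 297\right) \left(-676\right) + 527452\right) 3447277 = \left(\left(- \frac{151174}{509}\right) \left(-676\right) + 527452\right) 3447277 = \left(\frac{102193624}{509} + 527452\right) 3447277 = \frac{370666692}{509} \cdot 3447277 = \frac{1277790761997684}{509}$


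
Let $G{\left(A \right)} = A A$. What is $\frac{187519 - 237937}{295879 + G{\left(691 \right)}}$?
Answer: $- \frac{25209}{386680} \approx -0.065193$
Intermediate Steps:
$G{\left(A \right)} = A^{2}$
$\frac{187519 - 237937}{295879 + G{\left(691 \right)}} = \frac{187519 - 237937}{295879 + 691^{2}} = - \frac{50418}{295879 + 477481} = - \frac{50418}{773360} = \left(-50418\right) \frac{1}{773360} = - \frac{25209}{386680}$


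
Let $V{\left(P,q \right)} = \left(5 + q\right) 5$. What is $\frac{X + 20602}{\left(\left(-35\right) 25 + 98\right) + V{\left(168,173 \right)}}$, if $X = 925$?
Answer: $\frac{21527}{113} \approx 190.5$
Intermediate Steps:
$V{\left(P,q \right)} = 25 + 5 q$
$\frac{X + 20602}{\left(\left(-35\right) 25 + 98\right) + V{\left(168,173 \right)}} = \frac{925 + 20602}{\left(\left(-35\right) 25 + 98\right) + \left(25 + 5 \cdot 173\right)} = \frac{21527}{\left(-875 + 98\right) + \left(25 + 865\right)} = \frac{21527}{-777 + 890} = \frac{21527}{113}$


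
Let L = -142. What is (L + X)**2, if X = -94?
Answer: 55696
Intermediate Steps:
(L + X)**2 = (-142 - 94)**2 = (-236)**2 = 55696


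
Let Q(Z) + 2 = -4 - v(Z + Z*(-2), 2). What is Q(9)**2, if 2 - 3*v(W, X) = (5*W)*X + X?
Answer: 1296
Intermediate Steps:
v(W, X) = 2/3 - X/3 - 5*W*X/3 (v(W, X) = 2/3 - ((5*W)*X + X)/3 = 2/3 - (5*W*X + X)/3 = 2/3 - (X + 5*W*X)/3 = 2/3 + (-X/3 - 5*W*X/3) = 2/3 - X/3 - 5*W*X/3)
Q(Z) = -6 - 10*Z/3 (Q(Z) = -2 + (-4 - (2/3 - 1/3*2 - 5/3*(Z + Z*(-2))*2)) = -2 + (-4 - (2/3 - 2/3 - 5/3*(Z - 2*Z)*2)) = -2 + (-4 - (2/3 - 2/3 - 5/3*(-Z)*2)) = -2 + (-4 - (2/3 - 2/3 + 10*Z/3)) = -2 + (-4 - 10*Z/3) = -6 - 10*Z/3)
Q(9)**2 = (-6 - 10/3*9)**2 = (-6 - 30)**2 = (-36)**2 = 1296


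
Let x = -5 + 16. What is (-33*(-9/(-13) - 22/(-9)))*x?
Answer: -44407/39 ≈ -1138.6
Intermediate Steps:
x = 11
(-33*(-9/(-13) - 22/(-9)))*x = -33*(-9/(-13) - 22/(-9))*11 = -33*(-9*(-1/13) - 22*(-⅑))*11 = -33*(9/13 + 22/9)*11 = -33*367/117*11 = -4037/39*11 = -44407/39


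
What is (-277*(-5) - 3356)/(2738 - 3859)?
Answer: 1971/1121 ≈ 1.7583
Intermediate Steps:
(-277*(-5) - 3356)/(2738 - 3859) = (1385 - 3356)/(-1121) = -1971*(-1/1121) = 1971/1121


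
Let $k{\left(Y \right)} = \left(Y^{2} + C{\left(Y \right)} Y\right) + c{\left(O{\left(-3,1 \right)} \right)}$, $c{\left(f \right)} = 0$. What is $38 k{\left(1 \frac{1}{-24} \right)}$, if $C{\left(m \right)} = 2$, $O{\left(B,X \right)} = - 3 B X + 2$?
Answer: $- \frac{893}{288} \approx -3.1007$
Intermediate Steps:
$O{\left(B,X \right)} = 2 - 3 B X$ ($O{\left(B,X \right)} = - 3 B X + 2 = 2 - 3 B X$)
$k{\left(Y \right)} = Y^{2} + 2 Y$ ($k{\left(Y \right)} = \left(Y^{2} + 2 Y\right) + 0 = Y^{2} + 2 Y$)
$38 k{\left(1 \frac{1}{-24} \right)} = 38 \cdot 1 \frac{1}{-24} \left(2 + 1 \frac{1}{-24}\right) = 38 \cdot 1 \left(- \frac{1}{24}\right) \left(2 + 1 \left(- \frac{1}{24}\right)\right) = 38 \left(- \frac{2 - \frac{1}{24}}{24}\right) = 38 \left(\left(- \frac{1}{24}\right) \frac{47}{24}\right) = 38 \left(- \frac{47}{576}\right) = - \frac{893}{288}$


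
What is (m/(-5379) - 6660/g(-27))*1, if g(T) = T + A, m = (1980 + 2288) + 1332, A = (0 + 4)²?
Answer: 3251140/5379 ≈ 604.41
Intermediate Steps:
A = 16 (A = 4² = 16)
m = 5600 (m = 4268 + 1332 = 5600)
g(T) = 16 + T (g(T) = T + 16 = 16 + T)
(m/(-5379) - 6660/g(-27))*1 = (5600/(-5379) - 6660/(16 - 27))*1 = (5600*(-1/5379) - 6660/(-11))*1 = (-5600/5379 - 6660*(-1/11))*1 = (-5600/5379 + 6660/11)*1 = (3251140/5379)*1 = 3251140/5379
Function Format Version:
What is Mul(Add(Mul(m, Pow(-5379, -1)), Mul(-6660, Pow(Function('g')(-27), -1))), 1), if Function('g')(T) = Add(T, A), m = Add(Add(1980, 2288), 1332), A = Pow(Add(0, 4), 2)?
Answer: Rational(3251140, 5379) ≈ 604.41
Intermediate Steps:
A = 16 (A = Pow(4, 2) = 16)
m = 5600 (m = Add(4268, 1332) = 5600)
Function('g')(T) = Add(16, T) (Function('g')(T) = Add(T, 16) = Add(16, T))
Mul(Add(Mul(m, Pow(-5379, -1)), Mul(-6660, Pow(Function('g')(-27), -1))), 1) = Mul(Add(Mul(5600, Pow(-5379, -1)), Mul(-6660, Pow(Add(16, -27), -1))), 1) = Mul(Add(Mul(5600, Rational(-1, 5379)), Mul(-6660, Pow(-11, -1))), 1) = Mul(Add(Rational(-5600, 5379), Mul(-6660, Rational(-1, 11))), 1) = Mul(Add(Rational(-5600, 5379), Rational(6660, 11)), 1) = Mul(Rational(3251140, 5379), 1) = Rational(3251140, 5379)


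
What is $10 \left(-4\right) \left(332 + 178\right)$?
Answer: $-20400$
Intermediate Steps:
$10 \left(-4\right) \left(332 + 178\right) = \left(-40\right) 510 = -20400$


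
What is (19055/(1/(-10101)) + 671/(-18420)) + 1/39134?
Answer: -69372475970877947/360424140 ≈ -1.9247e+8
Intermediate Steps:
(19055/(1/(-10101)) + 671/(-18420)) + 1/39134 = (19055/(-1/10101) + 671*(-1/18420)) + 1/39134 = (19055*(-10101) - 671/18420) + 1/39134 = (-192474555 - 671/18420) + 1/39134 = -3545381303771/18420 + 1/39134 = -69372475970877947/360424140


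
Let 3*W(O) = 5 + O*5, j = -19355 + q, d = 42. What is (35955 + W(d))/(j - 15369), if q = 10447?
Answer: -108080/72831 ≈ -1.4840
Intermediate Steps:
j = -8908 (j = -19355 + 10447 = -8908)
W(O) = 5/3 + 5*O/3 (W(O) = (5 + O*5)/3 = (5 + 5*O)/3 = 5/3 + 5*O/3)
(35955 + W(d))/(j - 15369) = (35955 + (5/3 + (5/3)*42))/(-8908 - 15369) = (35955 + (5/3 + 70))/(-24277) = (35955 + 215/3)*(-1/24277) = (108080/3)*(-1/24277) = -108080/72831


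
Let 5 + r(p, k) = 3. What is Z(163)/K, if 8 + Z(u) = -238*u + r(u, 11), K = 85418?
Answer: -19402/42709 ≈ -0.45428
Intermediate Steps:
r(p, k) = -2 (r(p, k) = -5 + 3 = -2)
Z(u) = -10 - 238*u (Z(u) = -8 + (-238*u - 2) = -8 + (-2 - 238*u) = -10 - 238*u)
Z(163)/K = (-10 - 238*163)/85418 = (-10 - 38794)*(1/85418) = -38804*1/85418 = -19402/42709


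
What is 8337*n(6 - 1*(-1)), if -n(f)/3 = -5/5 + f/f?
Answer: 0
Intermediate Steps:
n(f) = 0 (n(f) = -3*(-5/5 + f/f) = -3*(-5*⅕ + 1) = -3*(-1 + 1) = -3*0 = 0)
8337*n(6 - 1*(-1)) = 8337*0 = 0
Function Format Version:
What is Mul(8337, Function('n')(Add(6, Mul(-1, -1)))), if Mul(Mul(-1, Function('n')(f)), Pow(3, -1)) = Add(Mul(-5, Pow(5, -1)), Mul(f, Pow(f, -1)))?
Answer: 0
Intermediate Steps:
Function('n')(f) = 0 (Function('n')(f) = Mul(-3, Add(Mul(-5, Pow(5, -1)), Mul(f, Pow(f, -1)))) = Mul(-3, Add(Mul(-5, Rational(1, 5)), 1)) = Mul(-3, Add(-1, 1)) = Mul(-3, 0) = 0)
Mul(8337, Function('n')(Add(6, Mul(-1, -1)))) = Mul(8337, 0) = 0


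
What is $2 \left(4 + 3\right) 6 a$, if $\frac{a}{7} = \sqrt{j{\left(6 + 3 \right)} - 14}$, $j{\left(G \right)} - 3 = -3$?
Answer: $588 i \sqrt{14} \approx 2200.1 i$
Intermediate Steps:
$j{\left(G \right)} = 0$ ($j{\left(G \right)} = 3 - 3 = 0$)
$a = 7 i \sqrt{14}$ ($a = 7 \sqrt{0 - 14} = 7 \sqrt{-14} = 7 i \sqrt{14} \approx 26.192 i$)
$2 \left(4 + 3\right) 6 a = 2 \left(4 + 3\right) 6 \cdot 7 i \sqrt{14} = 2 \cdot 7 \cdot 6 \cdot 7 i \sqrt{14} = 14 \cdot 6 \cdot 7 i \sqrt{14} = 84 \cdot 7 i \sqrt{14} = 588 i \sqrt{14}$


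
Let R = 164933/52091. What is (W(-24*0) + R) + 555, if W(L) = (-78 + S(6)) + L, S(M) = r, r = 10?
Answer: 25533250/52091 ≈ 490.17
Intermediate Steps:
R = 164933/52091 (R = 164933*(1/52091) = 164933/52091 ≈ 3.1662)
S(M) = 10
W(L) = -68 + L (W(L) = (-78 + 10) + L = -68 + L)
(W(-24*0) + R) + 555 = ((-68 - 24*0) + 164933/52091) + 555 = ((-68 + 0) + 164933/52091) + 555 = (-68 + 164933/52091) + 555 = -3377255/52091 + 555 = 25533250/52091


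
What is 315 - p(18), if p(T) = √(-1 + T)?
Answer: 315 - √17 ≈ 310.88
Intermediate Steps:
315 - p(18) = 315 - √(-1 + 18) = 315 - √17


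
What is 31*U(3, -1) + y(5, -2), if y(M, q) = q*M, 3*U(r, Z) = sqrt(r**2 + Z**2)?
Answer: -10 + 31*sqrt(10)/3 ≈ 22.677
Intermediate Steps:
U(r, Z) = sqrt(Z**2 + r**2)/3 (U(r, Z) = sqrt(r**2 + Z**2)/3 = sqrt(Z**2 + r**2)/3)
y(M, q) = M*q
31*U(3, -1) + y(5, -2) = 31*(sqrt((-1)**2 + 3**2)/3) + 5*(-2) = 31*(sqrt(1 + 9)/3) - 10 = 31*(sqrt(10)/3) - 10 = 31*sqrt(10)/3 - 10 = -10 + 31*sqrt(10)/3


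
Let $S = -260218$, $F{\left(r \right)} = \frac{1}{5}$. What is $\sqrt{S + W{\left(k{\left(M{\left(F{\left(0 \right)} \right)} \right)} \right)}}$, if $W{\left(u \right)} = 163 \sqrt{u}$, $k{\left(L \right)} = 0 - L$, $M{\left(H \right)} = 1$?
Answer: $\sqrt{-260218 + 163 i} \approx 0.16 + 510.12 i$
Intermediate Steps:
$F{\left(r \right)} = \frac{1}{5}$
$k{\left(L \right)} = - L$
$\sqrt{S + W{\left(k{\left(M{\left(F{\left(0 \right)} \right)} \right)} \right)}} = \sqrt{-260218 + 163 \sqrt{\left(-1\right) 1}} = \sqrt{-260218 + 163 \sqrt{-1}} = \sqrt{-260218 + 163 i}$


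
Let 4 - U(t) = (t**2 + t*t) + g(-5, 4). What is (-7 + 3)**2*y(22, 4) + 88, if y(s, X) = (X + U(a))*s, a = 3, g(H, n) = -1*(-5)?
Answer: -5192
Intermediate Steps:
g(H, n) = 5
U(t) = -1 - 2*t**2 (U(t) = 4 - ((t**2 + t*t) + 5) = 4 - ((t**2 + t**2) + 5) = 4 - (2*t**2 + 5) = 4 - (5 + 2*t**2) = 4 + (-5 - 2*t**2) = -1 - 2*t**2)
y(s, X) = s*(-19 + X) (y(s, X) = (X + (-1 - 2*3**2))*s = (X + (-1 - 2*9))*s = (X + (-1 - 18))*s = (X - 19)*s = (-19 + X)*s = s*(-19 + X))
(-7 + 3)**2*y(22, 4) + 88 = (-7 + 3)**2*(22*(-19 + 4)) + 88 = (-4)**2*(22*(-15)) + 88 = 16*(-330) + 88 = -5280 + 88 = -5192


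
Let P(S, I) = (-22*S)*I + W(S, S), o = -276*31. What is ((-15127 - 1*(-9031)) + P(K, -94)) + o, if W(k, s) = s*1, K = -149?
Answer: -322933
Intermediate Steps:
o = -8556
W(k, s) = s
P(S, I) = S - 22*I*S (P(S, I) = (-22*S)*I + S = -22*I*S + S = S - 22*I*S)
((-15127 - 1*(-9031)) + P(K, -94)) + o = ((-15127 - 1*(-9031)) - 149*(1 - 22*(-94))) - 8556 = ((-15127 + 9031) - 149*(1 + 2068)) - 8556 = (-6096 - 149*2069) - 8556 = (-6096 - 308281) - 8556 = -314377 - 8556 = -322933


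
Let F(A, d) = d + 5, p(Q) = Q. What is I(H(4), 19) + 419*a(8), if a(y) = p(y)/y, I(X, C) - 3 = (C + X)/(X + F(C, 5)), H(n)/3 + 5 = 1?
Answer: 837/2 ≈ 418.50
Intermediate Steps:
F(A, d) = 5 + d
H(n) = -12 (H(n) = -15 + 3*1 = -15 + 3 = -12)
I(X, C) = 3 + (C + X)/(10 + X) (I(X, C) = 3 + (C + X)/(X + (5 + 5)) = 3 + (C + X)/(X + 10) = 3 + (C + X)/(10 + X))
a(y) = 1 (a(y) = y/y = 1)
I(H(4), 19) + 419*a(8) = (30 + 19 + 4*(-12))/(10 - 12) + 419*1 = (30 + 19 - 48)/(-2) + 419 = -1/2*1 + 419 = -1/2 + 419 = 837/2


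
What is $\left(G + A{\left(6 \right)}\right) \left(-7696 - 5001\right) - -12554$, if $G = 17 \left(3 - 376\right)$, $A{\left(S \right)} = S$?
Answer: $80448049$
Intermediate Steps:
$G = -6341$ ($G = 17 \left(-373\right) = -6341$)
$\left(G + A{\left(6 \right)}\right) \left(-7696 - 5001\right) - -12554 = \left(-6341 + 6\right) \left(-7696 - 5001\right) - -12554 = \left(-6335\right) \left(-12697\right) + 12554 = 80435495 + 12554 = 80448049$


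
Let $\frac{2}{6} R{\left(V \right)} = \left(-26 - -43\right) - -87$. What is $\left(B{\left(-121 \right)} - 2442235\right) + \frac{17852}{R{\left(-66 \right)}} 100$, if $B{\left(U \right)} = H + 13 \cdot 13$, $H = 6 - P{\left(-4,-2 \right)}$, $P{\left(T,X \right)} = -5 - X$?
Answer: $- \frac{95017073}{39} \approx -2.4363 \cdot 10^{6}$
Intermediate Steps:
$H = 9$ ($H = 6 - \left(-5 - -2\right) = 6 - \left(-5 + 2\right) = 6 - -3 = 6 + 3 = 9$)
$B{\left(U \right)} = 178$ ($B{\left(U \right)} = 9 + 13 \cdot 13 = 9 + 169 = 178$)
$R{\left(V \right)} = 312$ ($R{\left(V \right)} = 3 \left(\left(-26 - -43\right) - -87\right) = 3 \left(\left(-26 + 43\right) + 87\right) = 3 \left(17 + 87\right) = 3 \cdot 104 = 312$)
$\left(B{\left(-121 \right)} - 2442235\right) + \frac{17852}{R{\left(-66 \right)}} 100 = \left(178 - 2442235\right) + \frac{17852}{312} \cdot 100 = -2442057 + 17852 \cdot \frac{1}{312} \cdot 100 = -2442057 + \frac{4463}{78} \cdot 100 = -2442057 + \frac{223150}{39} = - \frac{95017073}{39}$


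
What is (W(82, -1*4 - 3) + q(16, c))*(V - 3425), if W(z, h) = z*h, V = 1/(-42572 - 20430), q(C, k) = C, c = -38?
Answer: 60203136429/31501 ≈ 1.9112e+6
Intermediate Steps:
V = -1/63002 (V = 1/(-63002) = -1/63002 ≈ -1.5873e-5)
W(z, h) = h*z
(W(82, -1*4 - 3) + q(16, c))*(V - 3425) = ((-1*4 - 3)*82 + 16)*(-1/63002 - 3425) = ((-4 - 3)*82 + 16)*(-215781851/63002) = (-7*82 + 16)*(-215781851/63002) = (-574 + 16)*(-215781851/63002) = -558*(-215781851/63002) = 60203136429/31501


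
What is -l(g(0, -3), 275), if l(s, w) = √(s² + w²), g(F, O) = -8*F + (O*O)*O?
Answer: -√76354 ≈ -276.32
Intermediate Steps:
g(F, O) = O³ - 8*F (g(F, O) = -8*F + O²*O = -8*F + O³ = O³ - 8*F)
-l(g(0, -3), 275) = -√(((-3)³ - 8*0)² + 275²) = -√((-27 + 0)² + 75625) = -√((-27)² + 75625) = -√(729 + 75625) = -√76354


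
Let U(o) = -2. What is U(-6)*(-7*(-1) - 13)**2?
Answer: -72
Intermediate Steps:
U(-6)*(-7*(-1) - 13)**2 = -2*(-7*(-1) - 13)**2 = -2*(7 - 13)**2 = -2*(-6)**2 = -2*36 = -72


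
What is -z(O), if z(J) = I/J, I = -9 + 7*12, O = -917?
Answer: 75/917 ≈ 0.081788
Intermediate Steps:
I = 75 (I = -9 + 84 = 75)
z(J) = 75/J
-z(O) = -75/(-917) = -75*(-1)/917 = -1*(-75/917) = 75/917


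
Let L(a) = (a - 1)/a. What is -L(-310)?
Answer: -311/310 ≈ -1.0032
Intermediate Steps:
L(a) = (-1 + a)/a
-L(-310) = -(-1 - 310)/(-310) = -(-1)*(-311)/310 = -1*311/310 = -311/310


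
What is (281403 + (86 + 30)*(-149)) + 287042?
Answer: 551161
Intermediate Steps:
(281403 + (86 + 30)*(-149)) + 287042 = (281403 + 116*(-149)) + 287042 = (281403 - 17284) + 287042 = 264119 + 287042 = 551161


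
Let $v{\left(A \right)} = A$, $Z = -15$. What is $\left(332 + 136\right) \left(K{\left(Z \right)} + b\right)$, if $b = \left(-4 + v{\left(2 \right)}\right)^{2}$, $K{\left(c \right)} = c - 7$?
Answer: $-8424$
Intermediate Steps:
$K{\left(c \right)} = -7 + c$ ($K{\left(c \right)} = c - 7 = -7 + c$)
$b = 4$ ($b = \left(-4 + 2\right)^{2} = \left(-2\right)^{2} = 4$)
$\left(332 + 136\right) \left(K{\left(Z \right)} + b\right) = \left(332 + 136\right) \left(\left(-7 - 15\right) + 4\right) = 468 \left(-22 + 4\right) = 468 \left(-18\right) = -8424$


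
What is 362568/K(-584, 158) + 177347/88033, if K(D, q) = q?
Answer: 15972984785/6954607 ≈ 2296.8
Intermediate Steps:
362568/K(-584, 158) + 177347/88033 = 362568/158 + 177347/88033 = 362568*(1/158) + 177347*(1/88033) = 181284/79 + 177347/88033 = 15972984785/6954607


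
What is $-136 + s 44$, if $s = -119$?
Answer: $-5372$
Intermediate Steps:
$-136 + s 44 = -136 - 5236 = -5372$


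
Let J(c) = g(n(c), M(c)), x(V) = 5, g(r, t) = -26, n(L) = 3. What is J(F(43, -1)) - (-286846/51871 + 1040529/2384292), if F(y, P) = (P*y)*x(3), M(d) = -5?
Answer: -861871508453/41225203444 ≈ -20.906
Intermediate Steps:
F(y, P) = 5*P*y (F(y, P) = (P*y)*5 = 5*P*y)
J(c) = -26
J(F(43, -1)) - (-286846/51871 + 1040529/2384292) = -26 - (-286846/51871 + 1040529/2384292) = -26 - (-286846*1/51871 + 1040529*(1/2384292)) = -26 - (-286846/51871 + 346843/794764) = -26 - 1*(-209983781091/41225203444) = -26 + 209983781091/41225203444 = -861871508453/41225203444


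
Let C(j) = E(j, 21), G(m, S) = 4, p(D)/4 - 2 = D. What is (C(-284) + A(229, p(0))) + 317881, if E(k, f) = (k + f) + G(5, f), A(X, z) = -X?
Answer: 317393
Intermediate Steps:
p(D) = 8 + 4*D
E(k, f) = 4 + f + k (E(k, f) = (k + f) + 4 = (f + k) + 4 = 4 + f + k)
C(j) = 25 + j (C(j) = 4 + 21 + j = 25 + j)
(C(-284) + A(229, p(0))) + 317881 = ((25 - 284) - 1*229) + 317881 = (-259 - 229) + 317881 = -488 + 317881 = 317393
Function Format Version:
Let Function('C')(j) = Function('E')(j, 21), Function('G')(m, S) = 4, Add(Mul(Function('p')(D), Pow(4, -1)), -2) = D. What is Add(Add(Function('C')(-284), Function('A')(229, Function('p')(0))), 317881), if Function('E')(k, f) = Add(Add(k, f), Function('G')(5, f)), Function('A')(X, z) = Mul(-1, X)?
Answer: 317393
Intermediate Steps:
Function('p')(D) = Add(8, Mul(4, D))
Function('E')(k, f) = Add(4, f, k) (Function('E')(k, f) = Add(Add(k, f), 4) = Add(Add(f, k), 4) = Add(4, f, k))
Function('C')(j) = Add(25, j) (Function('C')(j) = Add(4, 21, j) = Add(25, j))
Add(Add(Function('C')(-284), Function('A')(229, Function('p')(0))), 317881) = Add(Add(Add(25, -284), Mul(-1, 229)), 317881) = Add(Add(-259, -229), 317881) = Add(-488, 317881) = 317393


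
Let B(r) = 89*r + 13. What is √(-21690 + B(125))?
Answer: 2*I*√2638 ≈ 102.72*I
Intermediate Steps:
B(r) = 13 + 89*r
√(-21690 + B(125)) = √(-21690 + (13 + 89*125)) = √(-21690 + (13 + 11125)) = √(-21690 + 11138) = √(-10552) = 2*I*√2638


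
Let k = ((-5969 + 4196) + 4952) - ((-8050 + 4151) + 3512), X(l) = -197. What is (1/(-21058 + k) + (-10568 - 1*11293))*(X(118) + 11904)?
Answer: -4476670320391/17492 ≈ -2.5593e+8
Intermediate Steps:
k = 3566 (k = (-1773 + 4952) - (-3899 + 3512) = 3179 - 1*(-387) = 3179 + 387 = 3566)
(1/(-21058 + k) + (-10568 - 1*11293))*(X(118) + 11904) = (1/(-21058 + 3566) + (-10568 - 1*11293))*(-197 + 11904) = (1/(-17492) + (-10568 - 11293))*11707 = (-1/17492 - 21861)*11707 = -382392613/17492*11707 = -4476670320391/17492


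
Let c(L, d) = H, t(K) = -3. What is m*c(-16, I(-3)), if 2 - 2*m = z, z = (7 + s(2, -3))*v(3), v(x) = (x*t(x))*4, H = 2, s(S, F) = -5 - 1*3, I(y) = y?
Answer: -34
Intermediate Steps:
s(S, F) = -8 (s(S, F) = -5 - 3 = -8)
v(x) = -12*x (v(x) = (x*(-3))*4 = -3*x*4 = -12*x)
z = 36 (z = (7 - 8)*(-12*3) = -1*(-36) = 36)
c(L, d) = 2
m = -17 (m = 1 - ½*36 = 1 - 18 = -17)
m*c(-16, I(-3)) = -17*2 = -34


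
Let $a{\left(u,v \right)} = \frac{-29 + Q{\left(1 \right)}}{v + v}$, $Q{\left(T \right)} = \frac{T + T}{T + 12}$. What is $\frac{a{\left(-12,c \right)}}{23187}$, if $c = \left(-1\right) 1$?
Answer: $\frac{125}{200954} \approx 0.00062203$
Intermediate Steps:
$Q{\left(T \right)} = \frac{2 T}{12 + T}$
$c = -1$
$a{\left(u,v \right)} = - \frac{375}{26 v}$ ($a{\left(u,v \right)} = \frac{-29 + 2 \cdot 1 \frac{1}{12 + 1}}{v + v} = \frac{-29 + 2 \cdot 1 \cdot \frac{1}{13}}{2 v} = \left(-29 + 2 \cdot 1 \cdot \frac{1}{13}\right) \frac{1}{2 v} = \left(-29 + \frac{2}{13}\right) \frac{1}{2 v} = - \frac{375 \frac{1}{2 v}}{13} = - \frac{375}{26 v}$)
$\frac{a{\left(-12,c \right)}}{23187} = \frac{\left(- \frac{375}{26}\right) \frac{1}{-1}}{23187} = \left(- \frac{375}{26}\right) \left(-1\right) \frac{1}{23187} = \frac{375}{26} \cdot \frac{1}{23187} = \frac{125}{200954}$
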